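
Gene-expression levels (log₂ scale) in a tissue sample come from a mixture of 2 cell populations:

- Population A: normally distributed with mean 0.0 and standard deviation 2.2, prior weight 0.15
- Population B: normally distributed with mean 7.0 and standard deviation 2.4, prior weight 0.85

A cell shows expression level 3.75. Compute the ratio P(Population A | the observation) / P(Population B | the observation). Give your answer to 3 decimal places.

Since P(k|x) ∝ w_k f_k(x), the posterior odds are w_i f_i(x) / (w_j f_j(x)).
Normal densities:
  L_A = (1/(2.2·√(2π)))·exp(−(3.75−0.0)²/(2·2.2²)) = 0.181337·exp(-1.45274) = 0.0424201
  L_B = (1/(2.4·√(2π)))·exp(−(3.75−7.0)²/(2·2.4²)) = 0.166226·exp(-0.91688) = 0.066451
Odds = (0.15/0.85) × (0.0424201/0.066451) = 0.176471 × 0.638367 ≈ 0.113

0.113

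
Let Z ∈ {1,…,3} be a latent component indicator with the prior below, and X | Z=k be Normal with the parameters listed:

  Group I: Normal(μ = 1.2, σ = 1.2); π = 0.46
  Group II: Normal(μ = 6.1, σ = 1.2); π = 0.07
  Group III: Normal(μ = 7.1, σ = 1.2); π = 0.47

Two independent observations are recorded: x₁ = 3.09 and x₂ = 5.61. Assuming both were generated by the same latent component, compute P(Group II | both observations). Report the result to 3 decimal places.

0.740

The responsibility of component k is w_k f_k(x) divided by Σ_j w_j f_j(x).
Since both observations come from the same component, the likelihood for component k is f_k(x₁)·f_k(x₂).
  p_I = [(1/(1.2·√(2π)))·exp(−(3.09−1.2)²/(2·1.2²)) = 0.332452·exp(-1.24031) = 0.0961763] × [0.000388168] = 3.73325e-05
  p_II = [(1/(1.2·√(2π)))·exp(−(3.09−6.1)²/(2·1.2²)) = 0.332452·exp(-3.14587) = 0.0143053] × [0.30586] = 0.0043754
  p_III = [(1/(1.2·√(2π)))·exp(−(3.09−7.1)²/(2·1.2²)) = 0.332452·exp(-5.58337) = 0.00124998] × [0.153796] = 0.000192242
Unnormalised posteriors:
  w_I·p_I = 0.46 × 3.73325e-05 = 1.7173e-05
  w_II·p_II = 0.07 × 0.0043754 = 0.000306278
  w_III·p_III = 0.47 × 0.000192242 = 9.03537e-05
Marginal: 1.7173e-05 + 0.000306278 + 9.03537e-05 = 0.000413805
So the posterior for Group II is 0.000306278 / 0.000413805 ≈ 0.740.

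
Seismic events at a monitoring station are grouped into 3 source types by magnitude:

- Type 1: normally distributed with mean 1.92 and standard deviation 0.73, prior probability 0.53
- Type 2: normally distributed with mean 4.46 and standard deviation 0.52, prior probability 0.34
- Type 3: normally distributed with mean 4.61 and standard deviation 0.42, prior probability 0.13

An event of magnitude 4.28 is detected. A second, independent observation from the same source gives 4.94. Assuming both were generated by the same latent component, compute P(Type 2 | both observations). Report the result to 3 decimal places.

Apply Bayes' rule: the posterior for each component is proportional to its prior times its likelihood at x.
Since both observations come from the same component, the likelihood for component k is f_k(x₁)·f_k(x₂).
  f_1 = [0.00293815] × [0.000104999] = 3.08505e-07
  f_2 = [0.722583] × [0.501051] = 0.362051
  f_3 = [0.697599] × [0.697599] = 0.486644
Unnormalised posteriors:
  w_1·f_1 = 0.53 × 3.08505e-07 = 1.63507e-07
  w_2·f_2 = 0.34 × 0.362051 = 0.123097
  w_3·f_3 = 0.13 × 0.486644 = 0.0632637
Normaliser: 1.63507e-07 + 0.123097 + 0.0632637 = 0.186361
P(Type 2 | x₁, x₂) ≈ 0.661

0.661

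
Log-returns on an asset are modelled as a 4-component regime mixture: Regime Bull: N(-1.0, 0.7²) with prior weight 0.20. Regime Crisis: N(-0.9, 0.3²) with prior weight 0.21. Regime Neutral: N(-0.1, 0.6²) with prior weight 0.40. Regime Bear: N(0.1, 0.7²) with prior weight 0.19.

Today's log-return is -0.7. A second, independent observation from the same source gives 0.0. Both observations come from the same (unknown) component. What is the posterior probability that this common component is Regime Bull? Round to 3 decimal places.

By Bayes' theorem, P(k | x) = w_k f_k(x) / Σ_j w_j f_j(x).
Since both observations come from the same component, the likelihood for component k is f_k(x₁)·f_k(x₂).
  f_Bull = [(1/(0.7·√(2π)))·exp(−(-0.7−-1.0)²/(2·0.7²)) = 0.569918·exp(-0.09184) = 0.51991] × [0.205426] = 0.106803
  f_Crisis = [(1/(0.3·√(2π)))·exp(−(-0.7−-0.9)²/(2·0.3²)) = 1.329808·exp(-0.22222) = 1.06483] × [0.0147728] = 0.0157305
  f_Neutral = [(1/(0.6·√(2π)))·exp(−(-0.7−-0.1)²/(2·0.6²)) = 0.664904·exp(-0.50000) = 0.403285] × [0.655733] = 0.264447
  f_Bear = [(1/(0.7·√(2π)))·exp(−(-0.7−0.1)²/(2·0.7²)) = 0.569918·exp(-0.65306) = 0.296614] × [0.564132] = 0.167329
Unnormalised posteriors:
  w_Bull·f_Bull = 0.20 × 0.106803 = 0.0213605
  w_Crisis·f_Crisis = 0.21 × 0.0157305 = 0.00330341
  w_Neutral·f_Neutral = 0.40 × 0.264447 = 0.105779
  w_Bear·f_Bear = 0.19 × 0.167329 = 0.0317925
Sum: 0.0213605 + 0.00330341 + 0.105779 + 0.0317925 = 0.162235
P(Regime Bull | x) ≈ 0.132

0.132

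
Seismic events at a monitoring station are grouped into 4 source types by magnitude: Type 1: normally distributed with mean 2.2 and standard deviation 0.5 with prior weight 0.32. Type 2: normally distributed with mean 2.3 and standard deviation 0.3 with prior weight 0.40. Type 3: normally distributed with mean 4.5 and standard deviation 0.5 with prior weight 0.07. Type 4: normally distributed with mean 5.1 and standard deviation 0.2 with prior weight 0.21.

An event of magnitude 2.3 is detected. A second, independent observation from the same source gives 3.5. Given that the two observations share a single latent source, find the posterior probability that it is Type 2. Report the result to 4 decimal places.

Apply Bayes' rule: the posterior for each component is proportional to its prior times its likelihood at x.
Since both observations come from the same component, the likelihood for component k is f_k(x₁)·f_k(x₂).
  f_1 = [0.782085] × [0.0271659] = 0.0212461
  f_2 = [1.32981] × [0.000446101] = 0.000593228
  f_3 = [4.98849e-05] × [0.107982] = 5.38667e-06
  f_4 = [5.48303e-43] × [2.52614e-14] = 1.38509e-56
Prior × likelihood for each component:
  P(Z=1)·f_1 = 0.32 × 0.0212461 = 0.00679875
  P(Z=2)·f_2 = 0.40 × 0.000593228 = 0.000237291
  P(Z=3)·f_3 = 0.07 × 5.38667e-06 = 3.77067e-07
  P(Z=4)·f_4 = 0.21 × 1.38509e-56 = 2.90869e-57
Normaliser: 0.00679875 + 0.000237291 + 3.77067e-07 + 2.90869e-57 = 0.00703642
Responsibility of Type 2: 0.000237291 / 0.00703642 ≈ 0.0337

0.0337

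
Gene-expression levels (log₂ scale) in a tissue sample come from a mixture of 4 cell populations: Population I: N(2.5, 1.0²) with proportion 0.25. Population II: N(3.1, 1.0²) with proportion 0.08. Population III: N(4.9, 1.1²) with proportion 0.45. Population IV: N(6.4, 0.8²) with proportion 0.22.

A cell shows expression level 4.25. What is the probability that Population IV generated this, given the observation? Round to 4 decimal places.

0.0166

P(component k | x) = P(Z=k)·f_k(x) / marginal(x), where marginal(x) = Σ_j P(Z=j)·f_j(x).
Evaluate each component's likelihood at the observed value:
  f_I = 0.0862773
  f_II = 0.205936
  f_III = 0.304576
  f_IV = 0.0134723
Multiply by the mixture weights:
  P(Z=I)·f_I = 0.25 × 0.0862773 = 0.0215693
  P(Z=II)·f_II = 0.08 × 0.205936 = 0.0164749
  P(Z=III)·f_III = 0.45 × 0.304576 = 0.137059
  P(Z=IV)·f_IV = 0.22 × 0.0134723 = 0.0029639
Marginal: 0.0215693 + 0.0164749 + 0.137059 + 0.0029639 = 0.178067
P(Population IV | data) ≈ 0.0166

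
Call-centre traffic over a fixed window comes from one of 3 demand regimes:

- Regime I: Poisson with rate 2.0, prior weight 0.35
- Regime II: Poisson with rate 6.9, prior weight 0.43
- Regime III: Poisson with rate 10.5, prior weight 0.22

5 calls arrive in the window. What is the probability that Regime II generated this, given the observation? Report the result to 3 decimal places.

0.748

The responsibility of component k is P(Z=k) f_k(x) divided by Σ_j P(Z=j) f_j(x).
Component likelihoods at x = 5 calls:
  L_I = 0.0360894
  L_II = 0.131351
  L_III = 0.0292869
Multiply by the mixture weights:
  P(Z=I)·L_I = 0.35 × 0.0360894 = 0.0126313
  P(Z=II)·L_II = 0.43 × 0.131351 = 0.0564808
  P(Z=III)·L_III = 0.22 × 0.0292869 = 0.00644311
Evidence: 0.0126313 + 0.0564808 + 0.00644311 = 0.0755552
So the posterior for Regime II is 0.0564808 / 0.0755552 ≈ 0.748.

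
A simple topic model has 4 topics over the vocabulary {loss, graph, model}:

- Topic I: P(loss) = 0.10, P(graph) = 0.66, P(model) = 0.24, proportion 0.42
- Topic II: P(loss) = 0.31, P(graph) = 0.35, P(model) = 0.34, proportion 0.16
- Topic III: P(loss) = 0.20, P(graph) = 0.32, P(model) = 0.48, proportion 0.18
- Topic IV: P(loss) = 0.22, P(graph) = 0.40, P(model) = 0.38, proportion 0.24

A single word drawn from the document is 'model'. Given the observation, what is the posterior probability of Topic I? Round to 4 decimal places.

0.3029

P(component k | x) = P(Z=k)·f_k(x) / marginal(x), where marginal(x) = Σ_j P(Z=j)·f_j(x).
Categorical probabilities:
  p_I = 0.24
  p_II = 0.34
  p_III = 0.48
  p_IV = 0.38
Unnormalised posteriors:
  P(Z=I)·p_I = 0.42 × 0.24 = 0.1008
  P(Z=II)·p_II = 0.16 × 0.34 = 0.0544
  P(Z=III)·p_III = 0.18 × 0.48 = 0.0864
  P(Z=IV)·p_IV = 0.24 × 0.38 = 0.0912
Normaliser: 0.1008 + 0.0544 + 0.0864 + 0.0912 = 0.3328
So the posterior for Topic I is 0.1008 / 0.3328 ≈ 0.3029.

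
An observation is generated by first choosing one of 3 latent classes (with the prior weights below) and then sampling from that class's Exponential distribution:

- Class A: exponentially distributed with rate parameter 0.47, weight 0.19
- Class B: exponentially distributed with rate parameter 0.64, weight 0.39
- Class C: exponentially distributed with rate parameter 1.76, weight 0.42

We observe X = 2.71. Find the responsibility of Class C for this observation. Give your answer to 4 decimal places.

P(component k | x) = w_k·f_k(x) / marginal(x), where marginal(x) = Σ_j w_j·f_j(x).
Evaluate each component's likelihood at the observed value:
  p_A = 0.131503
  p_B = 0.112964
  p_C = 0.0149314
Weight by the priors:
  w_A·p_A = 0.19 × 0.131503 = 0.0249856
  w_B·p_B = 0.39 × 0.112964 = 0.0440559
  w_C·p_C = 0.42 × 0.0149314 = 0.0062712
Sum: 0.0249856 + 0.0440559 + 0.0062712 = 0.0753128
So the posterior for Class C is 0.0062712 / 0.0753128 ≈ 0.0833.

0.0833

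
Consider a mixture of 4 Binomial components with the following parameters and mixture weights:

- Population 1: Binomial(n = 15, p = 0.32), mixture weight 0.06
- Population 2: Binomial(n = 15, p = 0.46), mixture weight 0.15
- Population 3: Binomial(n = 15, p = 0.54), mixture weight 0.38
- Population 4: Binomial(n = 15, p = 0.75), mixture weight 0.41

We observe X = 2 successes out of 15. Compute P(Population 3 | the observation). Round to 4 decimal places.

Posterior ∝ prior × likelihood, so P(k | x) ∝ w_k f_k(x); normalise over all components.
Component likelihoods at x = 2 successes out of 15:
  p_1 = 0.0714669
  p_2 = 0.00737605
  p_3 = 0.00126424
  p_4 = 8.801e-07
Unnormalised posteriors:
  w_1·p_1 = 0.06 × 0.0714669 = 0.00428802
  w_2·p_2 = 0.15 × 0.00737605 = 0.00110641
  w_3·p_3 = 0.38 × 0.00126424 = 0.00048041
  w_4·p_4 = 0.41 × 8.801e-07 = 3.60841e-07
Denominator: 0.00428802 + 0.00110641 + 0.00048041 + 3.60841e-07 = 0.00587519
P(Population 3 | 2 successes out of 15) ≈ 0.0818

0.0818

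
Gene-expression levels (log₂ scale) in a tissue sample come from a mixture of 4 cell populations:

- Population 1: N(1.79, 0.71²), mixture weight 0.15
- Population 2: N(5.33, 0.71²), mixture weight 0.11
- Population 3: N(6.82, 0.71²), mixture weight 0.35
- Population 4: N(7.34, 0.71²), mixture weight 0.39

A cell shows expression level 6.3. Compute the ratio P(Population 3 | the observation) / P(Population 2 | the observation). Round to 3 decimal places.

6.187

Since P(k|x) ∝ P(Z=k) f_k(x), the posterior odds are P(Z=i) f_i(x) / (P(Z=j) f_j(x)).
Normal densities:
  f_1 = 9.72534e-10
  f_2 = 0.220977
  f_3 = 0.429708
  f_4 = 0.192194
Posterior odds = (P(Z=3)·f_3) / (P(Z=2)·f_2) = (0.35·0.429708) / (0.11·0.220977) = 0.150398 / 0.0243075 ≈ 6.187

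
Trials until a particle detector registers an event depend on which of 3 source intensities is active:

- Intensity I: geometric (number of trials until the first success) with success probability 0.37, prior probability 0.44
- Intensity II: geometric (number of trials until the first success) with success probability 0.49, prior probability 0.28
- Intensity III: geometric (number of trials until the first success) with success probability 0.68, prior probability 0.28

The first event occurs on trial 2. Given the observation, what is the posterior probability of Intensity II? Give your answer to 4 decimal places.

0.2997

By Bayes' theorem, P(k | x) = π_k f_k(x) / Σ_j π_j f_j(x).
Component likelihoods at x = 2:
  L_I = 0.37·(1−0.37)^1 = 0.37·0.63 = 0.2331
  L_II = 0.49·(1−0.49)^1 = 0.49·0.51 = 0.2499
  L_III = 0.68·(1−0.68)^1 = 0.68·0.32 = 0.2176
Prior × likelihood for each component:
  π_I·L_I = 0.44 × 0.2331 = 0.102564
  π_II·L_II = 0.28 × 0.2499 = 0.069972
  π_III·L_III = 0.28 × 0.2176 = 0.060928
Denominator: 0.102564 + 0.069972 + 0.060928 = 0.233464
So the posterior for Intensity II is 0.069972 / 0.233464 ≈ 0.2997.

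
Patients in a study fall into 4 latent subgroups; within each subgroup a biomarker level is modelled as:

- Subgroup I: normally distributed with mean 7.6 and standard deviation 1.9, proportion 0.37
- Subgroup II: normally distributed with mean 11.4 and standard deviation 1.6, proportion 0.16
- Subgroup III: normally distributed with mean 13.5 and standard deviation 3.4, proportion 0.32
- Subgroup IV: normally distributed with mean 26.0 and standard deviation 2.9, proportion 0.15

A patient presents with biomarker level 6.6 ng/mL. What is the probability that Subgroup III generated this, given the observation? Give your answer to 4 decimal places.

0.0657

P(component k | x) = P(Z=k)·f_k(x) / marginal(x), where marginal(x) = Σ_j P(Z=j)·f_j(x).
Normal densities:
  L_I = (1/(1.9·√(2π)))·exp(−(6.6−7.6)²/(2·1.9²)) = 0.209970·exp(-0.13850) = 0.182812
  L_II = (1/(1.6·√(2π)))·exp(−(6.6−11.4)²/(2·1.6²)) = 0.249339·exp(-4.50000) = 0.00276991
  L_III = (1/(3.4·√(2π)))·exp(−(6.6−13.5)²/(2·3.4²)) = 0.117336·exp(-2.05926) = 0.0149661
  L_IV = (1/(2.9·√(2π)))·exp(−(6.6−26.0)²/(2·2.9²)) = 0.137566·exp(-22.37574) = 2.63542e-11
Multiply by the mixture weights:
  P(Z=I)·L_I = 0.37 × 0.182812 = 0.0676405
  P(Z=II)·L_II = 0.16 × 0.00276991 = 0.000443185
  P(Z=III)·L_III = 0.32 × 0.0149661 = 0.00478914
  P(Z=IV)·L_IV = 0.15 × 2.63542e-11 = 3.95313e-12
Normaliser: 0.0676405 + 0.000443185 + 0.00478914 + 3.95313e-12 = 0.0728728
Responsibility of Subgroup III: 0.00478914 / 0.0728728 ≈ 0.0657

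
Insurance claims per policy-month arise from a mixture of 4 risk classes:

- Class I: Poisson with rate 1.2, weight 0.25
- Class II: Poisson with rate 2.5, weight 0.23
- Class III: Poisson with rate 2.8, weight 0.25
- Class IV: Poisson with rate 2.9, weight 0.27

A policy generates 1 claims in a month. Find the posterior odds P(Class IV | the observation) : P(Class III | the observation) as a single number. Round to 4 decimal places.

Posterior odds = (π_i f_i(x)) / (π_j f_j(x)); the normalising sum cancels.
Component likelihoods at x = 1 claims:
  p_I = 0.361433
  p_II = 0.205212
  p_III = 0.170268
  p_IV = 0.159567
0.0430832 / 0.042567 ≈ 1.0121

1.0121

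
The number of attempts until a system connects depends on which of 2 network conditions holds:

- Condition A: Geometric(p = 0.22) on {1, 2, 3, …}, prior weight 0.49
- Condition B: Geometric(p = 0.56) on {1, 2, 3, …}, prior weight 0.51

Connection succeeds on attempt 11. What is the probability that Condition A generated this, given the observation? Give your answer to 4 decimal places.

Posterior ∝ prior × likelihood, so P(k | x) ∝ π_k f_k(x); normalise over all components.
Component likelihoods at x = 11:
  f_A = 0.22·(1−0.22)^10 = 0.22·0.0833578 = 0.0183387
  f_B = 0.56·(1−0.56)^10 = 0.56·0.000271974 = 0.000152305
Multiply by the mixture weights:
  π_A·f_A = 0.49 × 0.0183387 = 0.00898597
  π_B·f_B = 0.51 × 0.000152305 = 7.76757e-05
Evidence: 0.00898597 + 7.76757e-05 = 0.00906364
Responsibility of Condition A: 0.00898597 / 0.00906364 ≈ 0.9914

0.9914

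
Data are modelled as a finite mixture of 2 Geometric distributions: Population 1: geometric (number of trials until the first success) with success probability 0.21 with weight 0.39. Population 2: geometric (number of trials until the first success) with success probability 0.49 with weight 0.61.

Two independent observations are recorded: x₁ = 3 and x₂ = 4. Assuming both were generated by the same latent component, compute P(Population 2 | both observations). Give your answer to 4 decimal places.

Posterior ∝ prior × likelihood, so P(k | x) ∝ π_k f_k(x); normalise over all components.
Since both observations come from the same component, the likelihood for component k is f_k(x₁)·f_k(x₂).
  L_1 = [0.21·(1−0.21)^2 = 0.21·0.6241 = 0.131061] × [0.103538] = 0.0135698
  L_2 = [0.49·(1−0.49)^2 = 0.49·0.2601 = 0.127449] × [0.064999] = 0.00828406
Multiply by the mixture weights:
  π_1·L_1 = 0.39 × 0.0135698 = 0.00529223
  π_2·L_2 = 0.61 × 0.00828406 = 0.00505327
Normaliser: 0.00529223 + 0.00505327 = 0.0103455
P(Population 2 | x) ≈ 0.4885

0.4885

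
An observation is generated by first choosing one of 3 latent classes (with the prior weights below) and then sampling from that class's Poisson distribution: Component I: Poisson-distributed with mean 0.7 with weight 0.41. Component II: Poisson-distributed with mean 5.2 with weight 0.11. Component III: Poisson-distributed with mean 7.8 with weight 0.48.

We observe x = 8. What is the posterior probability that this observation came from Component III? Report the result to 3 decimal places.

By Bayes' theorem, P(k | x) = π_k f_k(x) / Σ_j π_j f_j(x).
Evaluate each component's likelihood at the observed value:
  f_I = e^(−0.7)·0.7^8/8! = 7.09999e-07
  f_II = e^(−5.2)·5.2^8/8! = 0.0731434
  f_III = e^(−7.8)·7.8^8/8! = 0.139232
Unnormalised posteriors:
  π_I·f_I = 0.41 × 7.09999e-07 = 2.911e-07
  π_II·f_II = 0.11 × 0.0731434 = 0.00804577
  π_III·f_III = 0.48 × 0.139232 = 0.0668314
Sum: 2.911e-07 + 0.00804577 + 0.0668314 = 0.0748775
P(Component III | the observation) ≈ 0.893

0.893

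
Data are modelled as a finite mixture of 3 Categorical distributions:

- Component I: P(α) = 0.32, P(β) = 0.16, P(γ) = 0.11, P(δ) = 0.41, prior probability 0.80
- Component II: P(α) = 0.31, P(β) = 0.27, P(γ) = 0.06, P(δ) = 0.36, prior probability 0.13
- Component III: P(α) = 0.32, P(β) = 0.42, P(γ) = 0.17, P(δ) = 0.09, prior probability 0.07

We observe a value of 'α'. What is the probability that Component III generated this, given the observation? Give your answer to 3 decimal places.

P(component k | x) = P(Z=k)·f_k(x) / marginal(x), where marginal(x) = Σ_j P(Z=j)·f_j(x).
Component likelihoods at x = 'α':
  L_I = P(α | comp) = 0.32
  L_II = P(α | comp) = 0.31
  L_III = P(α | comp) = 0.32
Prior × likelihood for each component:
  P(Z=I)·L_I = 0.80 × 0.32 = 0.256
  P(Z=II)·L_II = 0.13 × 0.31 = 0.0403
  P(Z=III)·L_III = 0.07 × 0.32 = 0.0224
Denominator: 0.256 + 0.0403 + 0.0224 = 0.3187
So the posterior for Component III is 0.0224 / 0.3187 ≈ 0.070.

0.070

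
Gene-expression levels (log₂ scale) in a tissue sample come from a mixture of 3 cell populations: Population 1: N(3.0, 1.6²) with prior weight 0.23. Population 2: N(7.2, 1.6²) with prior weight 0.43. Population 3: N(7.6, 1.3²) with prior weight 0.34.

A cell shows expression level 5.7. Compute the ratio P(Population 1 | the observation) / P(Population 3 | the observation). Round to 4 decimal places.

Since P(k|x) ∝ w_k f_k(x), the posterior odds are w_i f_i(x) / (w_j f_j(x)).
Evaluate each component's likelihood at the observed value:
  p_1 = (1/(1.6·√(2π)))·exp(−(5.7−3.0)²/(2·1.6²)) = 0.249339·exp(-1.42383) = 0.0600384
  p_2 = (1/(1.6·√(2π)))·exp(−(5.7−7.2)²/(2·1.6²)) = 0.249339·exp(-0.43945) = 0.160671
  p_3 = (1/(1.3·√(2π)))·exp(−(5.7−7.6)²/(2·1.3²)) = 0.306879·exp(-1.06805) = 0.105468
Posterior odds = (w_1·p_1) / (w_3·p_3) = (0.23·0.0600384) / (0.34·0.105468) = 0.0138088 / 0.035859 ≈ 0.3851

0.3851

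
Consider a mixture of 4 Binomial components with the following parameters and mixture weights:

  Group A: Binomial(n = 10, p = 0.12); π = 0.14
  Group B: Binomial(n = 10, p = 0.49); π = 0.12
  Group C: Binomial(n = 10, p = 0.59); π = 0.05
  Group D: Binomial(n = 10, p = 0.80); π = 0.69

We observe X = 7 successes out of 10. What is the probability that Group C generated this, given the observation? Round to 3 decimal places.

By Bayes' theorem, P(k | x) = P(Z=k) f_k(x) / Σ_j P(Z=j) f_j(x).
Evaluate each component's likelihood at the observed value:
  f_A = 2.9302e-05
  f_B = 0.10796
  f_C = 0.205824
  f_D = 0.201327
Unnormalised posteriors:
  P(Z=A)·f_A = 0.14 × 2.9302e-05 = 4.10229e-06
  P(Z=B)·f_B = 0.12 × 0.10796 = 0.0129552
  P(Z=C)·f_C = 0.05 × 0.205824 = 0.0102912
  P(Z=D)·f_D = 0.69 × 0.201327 = 0.138915
Evidence: 4.10229e-06 + 0.0129552 + 0.0102912 + 0.138915 = 0.162166
Responsibility of Group C: 0.0102912 / 0.162166 ≈ 0.063

0.063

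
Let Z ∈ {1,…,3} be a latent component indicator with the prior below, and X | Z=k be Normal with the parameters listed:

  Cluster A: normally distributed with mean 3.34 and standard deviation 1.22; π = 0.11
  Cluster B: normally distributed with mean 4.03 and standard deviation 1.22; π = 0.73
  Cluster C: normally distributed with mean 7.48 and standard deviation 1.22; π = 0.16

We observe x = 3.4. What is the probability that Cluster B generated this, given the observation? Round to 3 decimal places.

Posterior ∝ prior × likelihood, so P(k | x) ∝ π_k f_k(x); normalise over all components.
Component likelihoods at x = 3.4:
  p_A = 0.326607
  p_B = 0.286184
  p_C = 0.00121887
Multiply by the mixture weights:
  π_A·p_A = 0.11 × 0.326607 = 0.0359267
  π_B·p_B = 0.73 × 0.286184 = 0.208914
  π_C·p_C = 0.16 × 0.00121887 = 0.000195019
Evidence: 0.0359267 + 0.208914 + 0.000195019 = 0.245036
P(Cluster B | data) = 0.208914 / 0.245036 ≈ 0.853

0.853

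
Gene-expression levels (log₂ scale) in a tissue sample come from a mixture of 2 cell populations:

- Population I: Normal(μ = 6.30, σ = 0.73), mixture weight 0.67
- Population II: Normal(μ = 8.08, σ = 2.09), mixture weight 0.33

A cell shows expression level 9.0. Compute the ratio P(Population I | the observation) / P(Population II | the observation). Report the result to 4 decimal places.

0.0069

The posterior odds equal the prior odds times the likelihood ratio: (π_i/π_j)·(f_i(x)/f_j(x)).
Normal densities:
  L_I = 0.000584847
  L_II = 0.173256
Posterior odds = (π_I·L_I) / (π_II·L_II) = (0.67·0.000584847) / (0.33·0.173256) = 0.000391848 / 0.0571744 ≈ 0.0069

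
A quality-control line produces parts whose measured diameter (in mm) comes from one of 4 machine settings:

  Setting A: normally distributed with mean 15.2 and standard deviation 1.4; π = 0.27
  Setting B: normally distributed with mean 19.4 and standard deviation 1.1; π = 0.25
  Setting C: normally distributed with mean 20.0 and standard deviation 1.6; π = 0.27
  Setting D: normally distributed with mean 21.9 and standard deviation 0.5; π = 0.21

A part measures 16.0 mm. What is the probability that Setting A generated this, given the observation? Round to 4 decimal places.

By Bayes' theorem, P(k | x) = π_k f_k(x) / Σ_j π_j f_j(x).
Evaluate each component's likelihood at the observed value:
  p_A = (1/(1.4·√(2π)))·exp(−(16.0−15.2)²/(2·1.4²)) = 0.284959·exp(-0.16327) = 0.242034
  p_B = (1/(1.1·√(2π)))·exp(−(16.0−19.4)²/(2·1.1²)) = 0.362675·exp(-4.77686) = 0.0030546
  p_C = (1/(1.6·√(2π)))·exp(−(16.0−20.0)²/(2·1.6²)) = 0.249339·exp(-3.12500) = 0.0109552
  p_D = (1/(0.5·√(2π)))·exp(−(16.0−21.9)²/(2·0.5²)) = 0.797885·exp(-69.62000) = 4.63829e-31
Unnormalised posteriors:
  π_A·p_A = 0.27 × 0.242034 = 0.0653492
  π_B·p_B = 0.25 × 0.0030546 = 0.000763649
  π_C·p_C = 0.27 × 0.0109552 = 0.0029579
  π_D·p_D = 0.21 × 4.63829e-31 = 9.74042e-32
Evidence: 0.0653492 + 0.000763649 + 0.0029579 + 9.74042e-32 = 0.0690708
Responsibility of Setting A: 0.0653492 / 0.0690708 ≈ 0.9461

0.9461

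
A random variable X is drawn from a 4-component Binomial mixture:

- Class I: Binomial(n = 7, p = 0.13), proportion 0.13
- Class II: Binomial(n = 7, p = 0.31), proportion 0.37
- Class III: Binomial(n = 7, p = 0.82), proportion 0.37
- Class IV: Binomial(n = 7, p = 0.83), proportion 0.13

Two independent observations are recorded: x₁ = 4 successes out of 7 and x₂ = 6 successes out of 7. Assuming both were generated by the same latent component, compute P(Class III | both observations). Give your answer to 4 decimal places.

By Bayes' theorem, P(k | x) = P(Z=k) f_k(x) / Σ_j P(Z=j) f_j(x).
Since both observations come from the same component, the likelihood for component k is f_k(x₁)·f_k(x₂).
  f_I = [0.00658263] × [2.93953e-05] = 1.93498e-07
  f_II = [0.106185] × [0.00428664] = 0.000455176
  f_III = [0.0922871] × [0.383048] = 0.0353504
  f_IV = [0.081607] × [0.389059] = 0.0317499
Multiply by the mixture weights:
  P(Z=I)·f_I = 0.13 × 1.93498e-07 = 2.51547e-08
  P(Z=II)·f_II = 0.37 × 0.000455176 = 0.000168415
  P(Z=III)·f_III = 0.37 × 0.0353504 = 0.0130797
  P(Z=IV)·f_IV = 0.13 × 0.0317499 = 0.00412749
Marginal: 2.51547e-08 + 0.000168415 + 0.0130797 + 0.00412749 = 0.0173756
Responsibility of Class III: 0.0130797 / 0.0173756 ≈ 0.7528

0.7528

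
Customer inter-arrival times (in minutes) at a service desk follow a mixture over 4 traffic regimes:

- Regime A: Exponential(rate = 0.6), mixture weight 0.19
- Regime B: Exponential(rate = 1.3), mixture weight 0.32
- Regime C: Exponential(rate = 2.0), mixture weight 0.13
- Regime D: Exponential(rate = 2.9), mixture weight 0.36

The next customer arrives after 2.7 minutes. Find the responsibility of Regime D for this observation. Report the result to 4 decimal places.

P(component k | x) = π_k·f_k(x) / marginal(x), where marginal(x) = Σ_j π_j·f_j(x).
Component likelihoods at x = 2.7 minutes:
  L_A = 0.118739
  L_B = 0.038866
  L_C = 0.00903316
  L_D = 0.00115311
Multiply by the mixture weights:
  π_A·L_A = 0.19 × 0.118739 = 0.0225605
  π_B·L_B = 0.32 × 0.038866 = 0.0124371
  π_C·L_C = 0.13 × 0.00903316 = 0.00117431
  π_D·L_D = 0.36 × 0.00115311 = 0.000415121
Denominator: 0.0225605 + 0.0124371 + 0.00117431 + 0.000415121 = 0.036587
So the posterior for Regime D is 0.000415121 / 0.036587 ≈ 0.0113.

0.0113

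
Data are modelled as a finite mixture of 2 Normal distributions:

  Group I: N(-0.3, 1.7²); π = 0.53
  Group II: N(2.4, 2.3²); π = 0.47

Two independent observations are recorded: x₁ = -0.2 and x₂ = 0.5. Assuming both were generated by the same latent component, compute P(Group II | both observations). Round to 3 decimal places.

P(component k | x) = P(Z=k)·f_k(x) / marginal(x), where marginal(x) = Σ_j P(Z=j)·f_j(x).
Since both observations come from the same component, the likelihood for component k is f_k(x₁)·f_k(x₂).
  f_I = [0.234266] × [0.210074] = 0.0492134
  f_II = [0.0915574] × [0.12331] = 0.0112899
Prior × likelihood for each component:
  P(Z=I)·f_I = 0.53 × 0.0492134 = 0.0260831
  P(Z=II)·f_II = 0.47 × 0.0112899 = 0.00530625
Marginal: 0.0260831 + 0.00530625 = 0.0313893
So the posterior for Group II is 0.00530625 / 0.0313893 ≈ 0.169.

0.169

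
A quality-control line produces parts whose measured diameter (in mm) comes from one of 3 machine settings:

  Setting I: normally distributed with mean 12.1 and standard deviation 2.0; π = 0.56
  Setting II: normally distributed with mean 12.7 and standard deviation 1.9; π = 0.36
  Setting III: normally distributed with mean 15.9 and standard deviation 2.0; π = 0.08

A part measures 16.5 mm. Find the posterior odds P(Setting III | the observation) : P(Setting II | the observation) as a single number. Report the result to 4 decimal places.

Only the two components matter; the odds are (P(Z=i) f_i(x)) / (P(Z=j) f_j(x)).
Normal densities:
  L_I = 0.0177373
  L_II = 0.0284163
  L_III = 0.190694
0.0152555 / 0.0102299 ≈ 1.4913

1.4913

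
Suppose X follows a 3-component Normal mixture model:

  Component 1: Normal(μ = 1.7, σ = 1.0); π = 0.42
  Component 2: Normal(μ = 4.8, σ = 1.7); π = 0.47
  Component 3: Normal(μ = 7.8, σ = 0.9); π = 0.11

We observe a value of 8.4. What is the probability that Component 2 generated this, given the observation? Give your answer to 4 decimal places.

By Bayes' theorem, P(k | x) = π_k f_k(x) / Σ_j π_j f_j(x).
Normal densities:
  L_1 = (1/(1.0·√(2π)))·exp(−(8.4−1.7)²/(2·1.0²)) = 0.398942·exp(-22.44500) = 7.13133e-11
  L_2 = (1/(1.7·√(2π)))·exp(−(8.4−4.8)²/(2·1.7²)) = 0.234672·exp(-2.24221) = 0.0249276
  L_3 = (1/(0.9·√(2π)))·exp(−(8.4−7.8)²/(2·0.9²)) = 0.443269·exp(-0.22222) = 0.354942
Unnormalised posteriors:
  π_1·L_1 = 0.42 × 7.13133e-11 = 2.99516e-11
  π_2·L_2 = 0.47 × 0.0249276 = 0.011716
  π_3·L_3 = 0.11 × 0.354942 = 0.0390436
Denominator: 2.99516e-11 + 0.011716 + 0.0390436 = 0.0507596
P(Component 2 | x) ≈ 0.2308

0.2308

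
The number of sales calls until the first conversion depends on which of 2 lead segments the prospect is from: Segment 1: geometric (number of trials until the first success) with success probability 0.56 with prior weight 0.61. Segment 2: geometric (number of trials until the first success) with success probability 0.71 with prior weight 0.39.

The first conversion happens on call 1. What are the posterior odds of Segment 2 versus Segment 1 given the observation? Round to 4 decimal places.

0.8106

Posterior odds = (π_i f_i(x)) / (π_j f_j(x)); the normalising sum cancels.
Component likelihoods at x = 1:
  f_1 = 0.56
  f_2 = 0.71
0.2769 / 0.3416 ≈ 0.8106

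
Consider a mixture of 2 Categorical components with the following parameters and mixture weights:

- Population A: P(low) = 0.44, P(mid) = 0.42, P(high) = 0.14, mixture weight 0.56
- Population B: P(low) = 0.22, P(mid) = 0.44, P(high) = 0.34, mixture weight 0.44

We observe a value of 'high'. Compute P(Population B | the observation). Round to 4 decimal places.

0.6561

The responsibility of component k is π_k f_k(x) divided by Σ_j π_j f_j(x).
Categorical probabilities:
  L_A = P(high | comp) = 0.14
  L_B = P(high | comp) = 0.34
Multiply by the mixture weights:
  π_A·L_A = 0.56 × 0.14 = 0.0784
  π_B·L_B = 0.44 × 0.34 = 0.1496
Normaliser: 0.0784 + 0.1496 = 0.228
Responsibility of Population B: 0.1496 / 0.228 ≈ 0.6561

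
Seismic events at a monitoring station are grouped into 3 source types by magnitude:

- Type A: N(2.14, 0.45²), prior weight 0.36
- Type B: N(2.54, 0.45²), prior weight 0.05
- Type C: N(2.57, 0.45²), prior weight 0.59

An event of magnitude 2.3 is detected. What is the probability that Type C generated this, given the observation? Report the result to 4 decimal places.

0.5638

Apply Bayes' rule: the posterior for each component is proportional to its prior times its likelihood at x.
Component likelihoods at x = 2.3:
  p_A = 0.832235
  p_B = 0.769009
  p_C = 0.740499
Multiply by the mixture weights:
  w_A·p_A = 0.36 × 0.832235 = 0.299605
  w_B·p_B = 0.05 × 0.769009 = 0.0384504
  w_C·p_C = 0.59 × 0.740499 = 0.436894
Normaliser: 0.299605 + 0.0384504 + 0.436894 = 0.774949
P(Type C | data) = 0.436894 / 0.774949 ≈ 0.5638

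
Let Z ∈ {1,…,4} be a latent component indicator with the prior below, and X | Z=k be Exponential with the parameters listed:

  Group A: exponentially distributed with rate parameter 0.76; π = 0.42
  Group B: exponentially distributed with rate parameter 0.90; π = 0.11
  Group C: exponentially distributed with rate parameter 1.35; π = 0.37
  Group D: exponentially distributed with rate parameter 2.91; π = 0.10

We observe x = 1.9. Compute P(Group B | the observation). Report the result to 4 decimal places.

By Bayes' theorem, P(k | x) = P(Z=k) f_k(x) / Σ_j P(Z=j) f_j(x).
Exponential densities:
  f_A = 0.179346
  f_B = 0.162779
  f_C = 0.103841
  f_D = 0.0115526
Weight by the priors:
  P(Z=A)·f_A = 0.42 × 0.179346 = 0.0753254
  P(Z=B)·f_B = 0.11 × 0.162779 = 0.0179057
  P(Z=C)·f_C = 0.37 × 0.103841 = 0.0384211
  P(Z=D)·f_D = 0.10 × 0.0115526 = 0.00115526
Denominator: 0.0753254 + 0.0179057 + 0.0384211 + 0.00115526 = 0.132808
So the posterior for Group B is 0.0179057 / 0.132808 ≈ 0.1348.

0.1348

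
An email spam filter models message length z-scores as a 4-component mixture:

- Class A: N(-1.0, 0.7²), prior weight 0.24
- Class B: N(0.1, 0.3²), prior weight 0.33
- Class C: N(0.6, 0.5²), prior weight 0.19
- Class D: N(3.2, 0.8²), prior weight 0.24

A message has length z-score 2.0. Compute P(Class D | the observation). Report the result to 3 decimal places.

0.928

Apply Bayes' rule: the posterior for each component is proportional to its prior times its likelihood at x.
Normal densities:
  L_A = (1/(0.7·√(2π)))·exp(−(2.0−-1.0)²/(2·0.7²)) = 0.569918·exp(-9.18367) = 5.8532e-05
  L_B = (1/(0.3·√(2π)))·exp(−(2.0−0.1)²/(2·0.3²)) = 1.329808·exp(-20.05556) = 2.59282e-09
  L_C = (1/(0.5·√(2π)))·exp(−(2.0−0.6)²/(2·0.5²)) = 0.797885·exp(-3.92000) = 0.0158309
  L_D = (1/(0.8·√(2π)))·exp(−(2.0−3.2)²/(2·0.8²)) = 0.498678·exp(-1.12500) = 0.161897
Multiply by the mixture weights:
  π_A·L_A = 0.24 × 5.8532e-05 = 1.40477e-05
  π_B·L_B = 0.33 × 2.59282e-09 = 8.55629e-10
  π_C·L_C = 0.19 × 0.0158309 = 0.00300787
  π_D·L_D = 0.24 × 0.161897 = 0.0388553
Evidence: 1.40477e-05 + 8.55629e-10 + 0.00300787 + 0.0388553 = 0.0418772
P(Class D | data) = 0.0388553 / 0.0418772 ≈ 0.928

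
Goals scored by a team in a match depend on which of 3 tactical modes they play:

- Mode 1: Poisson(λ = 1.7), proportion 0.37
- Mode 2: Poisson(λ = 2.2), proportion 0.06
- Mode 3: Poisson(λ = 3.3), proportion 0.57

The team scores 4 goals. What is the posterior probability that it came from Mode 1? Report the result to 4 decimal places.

The responsibility of component k is π_k f_k(x) divided by Σ_j π_j f_j(x).
Poisson probabilities:
  L_1 = 0.0635746
  L_2 = 0.108151
  L_3 = 0.182252
Prior × likelihood for each component:
  π_1·L_1 = 0.37 × 0.0635746 = 0.0235226
  π_2·L_2 = 0.06 × 0.108151 = 0.00648908
  π_3·L_3 = 0.57 × 0.182252 = 0.103884
Evidence: 0.0235226 + 0.00648908 + 0.103884 = 0.133895
Responsibility of Mode 1: 0.0235226 / 0.133895 ≈ 0.1757

0.1757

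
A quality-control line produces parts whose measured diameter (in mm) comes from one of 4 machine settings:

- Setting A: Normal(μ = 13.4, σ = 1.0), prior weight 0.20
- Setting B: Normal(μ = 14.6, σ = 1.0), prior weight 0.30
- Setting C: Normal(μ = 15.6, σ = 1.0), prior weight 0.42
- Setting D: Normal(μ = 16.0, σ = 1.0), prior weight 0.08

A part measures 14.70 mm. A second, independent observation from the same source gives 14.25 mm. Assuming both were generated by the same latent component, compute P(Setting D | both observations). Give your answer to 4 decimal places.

0.0161

P(component k | x) = w_k·f_k(x) / marginal(x), where marginal(x) = Σ_j w_j·f_j(x).
Since both observations come from the same component, the likelihood for component k is f_k(x₁)·f_k(x₂).
  p_A = [0.171369] × [0.277985] = 0.0476379
  p_B = [0.396953] × [0.37524] = 0.148953
  p_C = [0.266085] × [0.160383] = 0.0426756
  p_D = [0.171369] × [0.0862773] = 0.0147852
Prior × likelihood for each component:
  w_A·p_A = 0.20 × 0.0476379 = 0.00952758
  w_B·p_B = 0.30 × 0.148953 = 0.0446858
  w_C·p_C = 0.42 × 0.0426756 = 0.0179238
  w_D·p_D = 0.08 × 0.0147852 = 0.00118282
Normaliser: 0.00952758 + 0.0446858 + 0.0179238 + 0.00118282 = 0.0733199
Responsibility of Setting D: 0.00118282 / 0.0733199 ≈ 0.0161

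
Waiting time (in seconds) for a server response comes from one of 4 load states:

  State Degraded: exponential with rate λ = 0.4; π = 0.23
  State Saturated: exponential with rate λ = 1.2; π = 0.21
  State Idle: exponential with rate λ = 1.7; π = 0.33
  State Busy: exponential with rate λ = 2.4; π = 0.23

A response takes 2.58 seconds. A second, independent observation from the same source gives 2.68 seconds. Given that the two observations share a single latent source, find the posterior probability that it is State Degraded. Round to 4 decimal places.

Posterior ∝ prior × likelihood, so P(k | x) ∝ π_k f_k(x); normalise over all components.
Since both observations come from the same component, the likelihood for component k is f_k(x₁)·f_k(x₂).
  L_Degraded = [0.142517] × [0.136929] = 0.0195148
  L_Saturated = [0.0542757] × [0.0481382] = 0.00261274
  L_Idle = [0.0211657] × [0.0178568] = 0.000377952
  L_Busy = [0.00490975] × [0.00386215] = 1.89622e-05
Weight by the priors:
  π_Degraded·L_Degraded = 0.23 × 0.0195148 = 0.00448841
  π_Saturated·L_Saturated = 0.21 × 0.00261274 = 0.000548675
  π_Idle·L_Idle = 0.33 × 0.000377952 = 0.000124724
  π_Busy·L_Busy = 0.23 × 1.89622e-05 = 4.36131e-06
Evidence: 0.00448841 + 0.000548675 + 0.000124724 + 4.36131e-06 = 0.00516617
P(State Degraded | x₁,x₂) = 0.00448841 / 0.00516617 ≈ 0.8688

0.8688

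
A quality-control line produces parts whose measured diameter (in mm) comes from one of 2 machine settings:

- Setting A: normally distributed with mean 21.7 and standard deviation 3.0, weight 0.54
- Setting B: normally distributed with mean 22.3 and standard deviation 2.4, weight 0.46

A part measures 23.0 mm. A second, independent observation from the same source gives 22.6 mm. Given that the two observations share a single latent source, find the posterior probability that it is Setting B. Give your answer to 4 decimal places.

Apply Bayes' rule: the posterior for each component is proportional to its prior times its likelihood at x.
Since both observations come from the same component, the likelihood for component k is f_k(x₁)·f_k(x₂).
  L_A = [(1/(3.0·√(2π)))·exp(−(23.0−21.7)²/(2·3.0²)) = 0.132981·exp(-0.09389) = 0.121064] × [0.127129] = 0.0153907
  L_B = [(1/(2.4·√(2π)))·exp(−(23.0−22.3)²/(2·2.4²)) = 0.166226·exp(-0.04253) = 0.159304] × [0.164932] = 0.0262744
Multiply by the mixture weights:
  π_A·L_A = 0.54 × 0.0153907 = 0.00831099
  π_B·L_B = 0.46 × 0.0262744 = 0.0120862
Normaliser: 0.00831099 + 0.0120862 = 0.0203972
So the posterior for Setting B is 0.0120862 / 0.0203972 ≈ 0.5925.

0.5925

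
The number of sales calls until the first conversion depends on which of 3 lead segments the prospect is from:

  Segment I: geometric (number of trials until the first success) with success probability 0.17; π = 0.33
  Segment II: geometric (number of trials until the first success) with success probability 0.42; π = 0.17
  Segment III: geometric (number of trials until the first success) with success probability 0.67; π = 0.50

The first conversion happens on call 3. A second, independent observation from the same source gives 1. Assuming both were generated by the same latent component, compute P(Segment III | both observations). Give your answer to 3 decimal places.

0.595

The responsibility of component k is P(Z=k) f_k(x) divided by Σ_j P(Z=j) f_j(x).
Since both observations come from the same component, the likelihood for component k is f_k(x₁)·f_k(x₂).
  f_I = [0.17·(1−0.17)^2 = 0.17·0.6889 = 0.117113] × [0.17] = 0.0199092
  f_II = [0.42·(1−0.42)^2 = 0.42·0.3364 = 0.141288] × [0.42] = 0.059341
  f_III = [0.67·(1−0.67)^2 = 0.67·0.1089 = 0.072963] × [0.67] = 0.0488852
Unnormalised posteriors:
  P(Z=I)·f_I = 0.33 × 0.0199092 = 0.00657004
  P(Z=II)·f_II = 0.17 × 0.059341 = 0.010088
  P(Z=III)·f_III = 0.50 × 0.0488852 = 0.0244426
Normaliser: 0.00657004 + 0.010088 + 0.0244426 = 0.0411006
Responsibility of Segment III: 0.0244426 / 0.0411006 ≈ 0.595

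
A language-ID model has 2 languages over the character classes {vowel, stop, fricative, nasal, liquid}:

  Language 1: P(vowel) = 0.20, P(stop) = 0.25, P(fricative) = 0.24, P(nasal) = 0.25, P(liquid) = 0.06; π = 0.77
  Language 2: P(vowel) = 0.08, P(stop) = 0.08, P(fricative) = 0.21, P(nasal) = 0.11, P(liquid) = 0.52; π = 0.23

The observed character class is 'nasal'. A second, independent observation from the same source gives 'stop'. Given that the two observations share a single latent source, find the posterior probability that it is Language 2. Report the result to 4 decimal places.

0.0404

Apply Bayes' rule: the posterior for each component is proportional to its prior times its likelihood at x.
Since both observations come from the same component, the likelihood for component k is f_k(x₁)·f_k(x₂).
  L_1 = [P(nasal | comp) = 0.25] × [0.25] = 0.0625
  L_2 = [P(nasal | comp) = 0.11] × [0.08] = 0.0088
Unnormalised posteriors:
  P(Z=1)·L_1 = 0.77 × 0.0625 = 0.048125
  P(Z=2)·L_2 = 0.23 × 0.0088 = 0.002024
Normaliser: 0.048125 + 0.002024 = 0.050149
P(Language 2 | data) = 0.002024 / 0.050149 ≈ 0.0404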